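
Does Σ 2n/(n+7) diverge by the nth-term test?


lim(n→∞) 2n/(n+7) = 2/1 = 2  (divide numerator and denominator by n)
lim aₙ = 2 ≠ 0 → series DIVERGES

Diverges (lim aₙ = 2 ≠ 0)


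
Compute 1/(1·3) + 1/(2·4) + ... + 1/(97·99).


1/(k(k+2)) = (1/2)·(1/k - 1/(k+2)) (partial fractions)
Telescoping: Σ = (1/2)·(1 + 1/2 - 1/98 - 1/99) = 3589/4851

Sum = 3589/4851


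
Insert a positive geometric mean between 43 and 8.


GM = √(43×8) = √344 = 18.5472

GM = 18.5472


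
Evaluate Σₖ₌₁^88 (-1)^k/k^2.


S = -1 + 1/4 - 1/9 + 1/16 - 1/25 + 1/36 - 1/49 + 1/64 ± ...
= -0.8224
(Full series converges to -π²/12 ≈ -0.8225)

S_88 = -0.8224


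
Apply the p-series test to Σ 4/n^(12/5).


p-series test: Σ c/n^p converges if p > 1, diverges if p ≤ 1 (constant c > 0 doesn't affect convergence).
p = 12/5
12/5 > 1 → CONVERGES

Converges (p = 12/5 > 1)


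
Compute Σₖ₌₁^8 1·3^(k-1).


Sₙ = 1×(3^8 - 1)/(3 - 1)
= 1×(6561 - 1)/2
= 1×6560/2
= 3280

S_8 = 3280


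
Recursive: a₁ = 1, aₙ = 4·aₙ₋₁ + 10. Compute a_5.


Computing step by step:
a_1 = 1
a_2 = 14
a_3 = 66
a_4 = 274
a_5 = 1106


a_5 = 1106


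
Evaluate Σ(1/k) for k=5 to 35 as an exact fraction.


Σₖ₌5^35 1/k = 1/5 + 1/6 + 1/7 + ... + 1/35
= 27088112253109/13127595717600
≈ 2.0634

Sum = 27088112253109/13127595717600 ≈ 2.0634


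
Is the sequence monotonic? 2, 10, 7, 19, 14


Differences: 8, -3, 12, -5
Difference at position 1 is +8 (> 0) but position 2 is -3 (< 0) — sequence both rises and falls
→ NOT monotonic

Not monotonic


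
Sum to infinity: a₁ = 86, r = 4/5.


S∞ = a₁/(1-r) = 86/(1 - 4/5)
= 86/(1/5)
= 430

S∞ = 430


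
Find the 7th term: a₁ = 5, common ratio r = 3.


aₙ = a₁·r^(n-1)
= 5×3^6
= 5×729
= 3645

a_7 = 3645


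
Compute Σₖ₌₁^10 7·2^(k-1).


Sₙ = 7×(2^10 - 1)/(2 - 1)
= 7×(1024 - 1)/1
= 7×1023/1
= 7161

S_10 = 7161


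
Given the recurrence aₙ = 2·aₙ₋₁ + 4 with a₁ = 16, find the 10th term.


Computing step by step:
a_1 = 16
a_2 = 36
a_3 = 76
a_4 = 156
a_5 = 316
a_6 = 636
a_7 = 1276
a_8 = 2556
a_9 = 5116
a_10 = 10236


a_10 = 10236


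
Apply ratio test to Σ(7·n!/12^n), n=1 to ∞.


aₙ = 7·n!/12^n
a_{n+1}/aₙ = (n+1)!/12^(n+1) × 12^n/n!  (constant 7 cancels)
= (n+1)/12
L = lim(n→∞) (n+1)/12 = ∞
L > 1 → series DIVERGES

Diverges (ratio test: L = ∞ > 1)


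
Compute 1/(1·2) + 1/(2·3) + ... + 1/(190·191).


1/(k(k+1)) = 1/k - 1/(k+1) (partial fractions)
Telescoping: Σ = 1 - 1/191 = 190/191

Sum = 190/191


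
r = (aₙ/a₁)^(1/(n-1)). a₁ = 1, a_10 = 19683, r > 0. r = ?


r^(n-1) = aₙ/a₁
r^9 = 19683/1 = 19683
r = 19683^(1/9)
= 3

r = 3


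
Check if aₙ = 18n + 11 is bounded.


aₙ = 18n + 11 → as n→∞, aₙ→∞
No finite upper bound exists
The sequence is UNBOUNDED

Unbounded (aₙ → ∞ as n → ∞)


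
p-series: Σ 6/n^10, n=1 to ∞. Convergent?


p-series test: Σ c/n^p converges if p > 1, diverges if p ≤ 1 (constant c > 0 doesn't affect convergence).
p = 10
10 > 1 → CONVERGES

Converges (p = 10 > 1)


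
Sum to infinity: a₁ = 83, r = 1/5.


S∞ = a₁/(1-r) = 83/(1 - 1/5)
= 83/(4/5)
= 415/4

S∞ = 415/4


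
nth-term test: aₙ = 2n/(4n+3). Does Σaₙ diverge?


lim(n→∞) 2n/(4n+3) = 2/4 = 1/2  (divide numerator and denominator by n)
lim aₙ = 1/2 ≠ 0 → series DIVERGES

Diverges (lim aₙ = 1/2 ≠ 0)


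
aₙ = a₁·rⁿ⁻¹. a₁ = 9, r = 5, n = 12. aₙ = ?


aₙ = a₁·r^(n-1)
= 9×5^11
= 9×48828125
= 439453125

a_12 = 439453125


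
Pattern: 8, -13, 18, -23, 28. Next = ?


Pattern: alternating sign, magnitude arithmetic (d=5)
Terms: 8, -13, 18, -23, 28
Next term = -33

Next term = -33


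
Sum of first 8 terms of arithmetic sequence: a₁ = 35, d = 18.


aₙ = 35 + (8-1)×18 = 161
Sₙ = n(a₁+aₙ)/2 = 8×(35+161)/2
= 8×196/2 = 784

S_8 = 784


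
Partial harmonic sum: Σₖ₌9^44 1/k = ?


Σₖ₌9^44 1/k = 1/9 + 1/10 + 1/11 + ... + 1/44
= 15588182086317806089/9419588158802421600
≈ 1.6549

Sum = 15588182086317806089/9419588158802421600 ≈ 1.6549


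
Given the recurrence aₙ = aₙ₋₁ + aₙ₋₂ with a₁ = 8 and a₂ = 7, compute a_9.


Computing iteratively: 8, 7, 15, 22, 37, 59, 96, 155, 251
a_9 = 251

a_9 = 251


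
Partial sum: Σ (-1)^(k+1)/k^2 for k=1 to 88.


S = 1 - 1/4 + 1/9 - 1/16 + 1/25 - 1/36 + 1/49 - 1/64 ± ...
= 0.8224
(Full series converges to +π²/12 ≈ +0.8225)

S_88 = 0.8224


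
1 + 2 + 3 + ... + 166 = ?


n(n+1)/2 = 166×167/2 = 27722/2 = 13861

Σk = 13861


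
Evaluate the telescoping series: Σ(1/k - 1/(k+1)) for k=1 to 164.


Telescoping: adjacent terms cancel.
= 1/1 - 1/165
= 1 - 1/165 = 164/165

Sum = 164/165


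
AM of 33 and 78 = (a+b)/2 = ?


AM = (33 + 78)/2 = 111/2 = 55.5

AM = 55.5


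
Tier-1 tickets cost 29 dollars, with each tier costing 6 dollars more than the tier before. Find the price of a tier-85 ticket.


aₙ = a₁ + (n-1)d
= 29 + (85-1)×6
= 29 + 504
= 533

a_85 = 533


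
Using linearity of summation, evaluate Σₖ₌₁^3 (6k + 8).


Σ(6k+8) = 6·Σk + 8·n
= 6·6 + 8·3
= 36 + 24 = 60

Σ = 60


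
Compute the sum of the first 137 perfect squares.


n = 137
n(n+1)(2n+1)/6 = 137×138×275/6
= 5199150/6 = 866525

Σk² = 866525


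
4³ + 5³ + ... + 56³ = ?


Σₖ₌4^56 k³ = [56·57/2]² − [3·4/2]²
= 2547216 − 36 = 2547180

Σk³ = 2547180


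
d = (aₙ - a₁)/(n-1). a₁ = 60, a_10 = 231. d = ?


d = (aₙ - a₁)/(n-1)
= (231 - 60)/(10-1)
= 171/9 = 19

d = 19


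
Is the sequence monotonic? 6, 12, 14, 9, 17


Differences: 6, 2, -5, 8
Difference at position 1 is +6 (> 0) but position 3 is -5 (< 0) — sequence both rises and falls
→ NOT monotonic

Not monotonic


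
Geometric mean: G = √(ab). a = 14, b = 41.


GM = √(14×41) = √574 = 23.9583

GM = 23.9583


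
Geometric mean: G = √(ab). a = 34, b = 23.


GM = √(34×23) = √782 = 27.9643

GM = 27.9643


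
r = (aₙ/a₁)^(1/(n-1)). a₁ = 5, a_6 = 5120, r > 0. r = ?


r^(n-1) = aₙ/a₁
r^5 = 5120/5 = 1024
r = 1024^(1/5)
= 4

r = 4


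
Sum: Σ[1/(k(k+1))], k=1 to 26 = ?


1/(k(k+1)) = 1/k - 1/(k+1) (partial fractions)
Telescoping: Σ = 1 - 1/27 = 26/27

Sum = 26/27


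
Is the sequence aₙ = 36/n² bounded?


a₁ = 36, a₂ = 36/4, a₃ = 36/9, ...
0 < aₙ ≤ 36 for all n ≥ 1
The sequence IS bounded

Bounded (0 < aₙ ≤ 36)


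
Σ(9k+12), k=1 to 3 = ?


Σ(9k+12) = 9·Σk + 12·n
= 9·6 + 12·3
= 54 + 36 = 90

Σ = 90


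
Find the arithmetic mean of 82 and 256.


AM = (82 + 256)/2 = 338/2 = 169

AM = 169


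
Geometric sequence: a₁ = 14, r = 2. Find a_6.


aₙ = a₁·r^(n-1)
= 14×2^5
= 14×32
= 448

a_6 = 448


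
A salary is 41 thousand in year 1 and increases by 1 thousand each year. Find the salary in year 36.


aₙ = a₁ + (n-1)d
= 41 + (36-1)×1
= 41 + 35
= 76

a_36 = 76


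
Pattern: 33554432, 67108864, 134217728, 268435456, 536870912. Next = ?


Pattern: powers of 2: 2ⁿ
Terms: 33554432, 67108864, 134217728, 268435456, 536870912
Next term = 1073741824

Next term = 1073741824


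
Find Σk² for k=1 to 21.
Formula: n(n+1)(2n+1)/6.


n = 21
n(n+1)(2n+1)/6 = 21×22×43/6
= 19866/6 = 3311

Σk² = 3311


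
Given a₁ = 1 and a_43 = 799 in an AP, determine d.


d = (aₙ - a₁)/(n-1)
= (799 - 1)/(43-1)
= 798/42 = 19

d = 19


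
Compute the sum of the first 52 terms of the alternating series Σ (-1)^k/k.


S = -1 + 1/2 - 1/3 + 1/4 - 1/5 + 1/6 - 1/7 + 1/8 ± ...
= -0.6836
(Full series converges to -ln(2) ≈ -0.6931)

S_52 = -0.6836


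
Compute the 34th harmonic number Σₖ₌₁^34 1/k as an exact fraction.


H_34 = 1/1 + 1/2 + 1/3 + ... + 1/34
= 54062195834749/13127595717600
≈ 4.1182

H_34 = 54062195834749/13127595717600 ≈ 4.1182


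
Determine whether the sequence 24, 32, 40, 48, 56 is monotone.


Differences: 8, 8, 8, 8
All differences > 0 → strictly INCREASING

Monotonically increasing


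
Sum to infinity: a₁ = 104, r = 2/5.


S∞ = a₁/(1-r) = 104/(1 - 2/5)
= 104/(3/5)
= 520/3

S∞ = 520/3


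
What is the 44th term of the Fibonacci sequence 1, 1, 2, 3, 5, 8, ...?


Fibonacci sequence: 1, 1, 2, 3, 5, 8, 13, 21, 34, 55, 89, ...
F(44) = 701408733

F(44) = 701408733


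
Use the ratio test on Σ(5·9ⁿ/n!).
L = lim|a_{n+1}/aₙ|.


aₙ = 5·9^n/n!
a_{n+1}/aₙ = 9^(n+1)/(n+1)! × n!/9^n  (constant 5 cancels)
= 9/(n+1)
L = lim(n→∞) 9/(n+1) = 0
L < 1 → series CONVERGES

Converges (ratio test: L = 0 < 1)


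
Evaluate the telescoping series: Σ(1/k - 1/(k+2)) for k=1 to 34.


Telescoping with gap 2: two head and two tail terms survive.
= (1 + 1/2) - (1/35 + 1/36)
= 3/2 - 1/35 - 1/36 = 1819/1260

Sum = 1819/1260


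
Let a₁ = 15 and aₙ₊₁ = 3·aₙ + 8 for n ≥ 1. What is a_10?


Computing step by step:
a_1 = 15
a_2 = 53
a_3 = 167
a_4 = 509
a_5 = 1535
a_6 = 4613
a_7 = 13847
a_8 = 41549
a_9 = 124655
a_10 = 373973


a_10 = 373973


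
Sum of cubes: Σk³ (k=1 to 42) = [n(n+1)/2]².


n(n+1)/2 = 42×43/2 = 903
Σk³ = 903² = 815409

Σk³ = 815409


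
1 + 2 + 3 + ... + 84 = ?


n(n+1)/2 = 84×85/2 = 7140/2 = 3570

Σk = 3570


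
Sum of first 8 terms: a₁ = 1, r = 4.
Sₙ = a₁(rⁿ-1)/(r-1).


Sₙ = 1×(4^8 - 1)/(4 - 1)
= 1×(65536 - 1)/3
= 1×65535/3
= 21845

S_8 = 21845


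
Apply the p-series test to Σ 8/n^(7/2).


p-series test: Σ c/n^p converges if p > 1, diverges if p ≤ 1 (constant c > 0 doesn't affect convergence).
p = 7/2
7/2 > 1 → CONVERGES

Converges (p = 7/2 > 1)


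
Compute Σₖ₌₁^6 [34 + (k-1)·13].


aₙ = 34 + (6-1)×13 = 99
Sₙ = n(a₁+aₙ)/2 = 6×(34+99)/2
= 6×133/2 = 399

S_6 = 399


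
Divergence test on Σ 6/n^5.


lim(n→∞) 6/n^5 = 0
lim aₙ = 0 → nth-term test is INCONCLUSIVE
(Need other tests; this is actually a convergent p-series with p=5 > 1)

Inconclusive (lim aₙ = 0; need another test)


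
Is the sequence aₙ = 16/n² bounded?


a₁ = 16, a₂ = 16/4, a₃ = 16/9, ...
0 < aₙ ≤ 16 for all n ≥ 1
The sequence IS bounded

Bounded (0 < aₙ ≤ 16)


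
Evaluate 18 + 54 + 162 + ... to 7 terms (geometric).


Sₙ = 18×(3^7 - 1)/(3 - 1)
= 18×(2187 - 1)/2
= 18×2186/2
= 19674

S_7 = 19674


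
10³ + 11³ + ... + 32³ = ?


Σₖ₌10^32 k³ = [32·33/2]² − [9·10/2]²
= 278784 − 2025 = 276759

Σk³ = 276759


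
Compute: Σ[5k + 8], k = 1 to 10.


Σ(5k+8) = 5·Σk + 8·n
= 5·55 + 8·10
= 275 + 80 = 355

Σ = 355


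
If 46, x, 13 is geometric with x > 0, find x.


GM = √(46×13) = √598 = 24.454

GM = 24.454


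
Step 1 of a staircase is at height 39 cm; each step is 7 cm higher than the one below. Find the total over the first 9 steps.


aₙ = 39 + (9-1)×7 = 95
Sₙ = n(a₁+aₙ)/2 = 9×(39+95)/2
= 9×134/2 = 603

S_9 = 603


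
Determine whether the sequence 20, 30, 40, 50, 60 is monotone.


Differences: 10, 10, 10, 10
All differences > 0 → strictly INCREASING

Monotonically increasing


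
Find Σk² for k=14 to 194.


Σₖ₌14^194 k² = Σₖ₌₁^194 k² − Σₖ₌₁^13 k²
= 194·195·389/6 − 13·14·27/6
= 2452645 − 819 = 2451826

Σk² = 2451826


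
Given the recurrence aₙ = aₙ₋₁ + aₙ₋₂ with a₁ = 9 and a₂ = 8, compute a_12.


Computing iteratively: 9, 8, 17, 25, 42, 67, 109, 176, 285, 461, 746, 1207
a_12 = 1207

a_12 = 1207


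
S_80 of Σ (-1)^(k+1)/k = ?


S = 1 - 1/2 + 1/3 - 1/4 + 1/5 - 1/6 + 1/7 - 1/8 ± ...
= 0.6869
(Full series converges to +ln(2) ≈ +0.6931)

S_80 = 0.6869


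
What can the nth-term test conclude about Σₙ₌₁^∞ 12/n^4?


lim(n→∞) 12/n^4 = 0
lim aₙ = 0 → nth-term test is INCONCLUSIVE
(Need other tests; this is actually a convergent p-series with p=4 > 1)

Inconclusive (lim aₙ = 0; need another test)


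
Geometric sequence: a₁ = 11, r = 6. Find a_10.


aₙ = a₁·r^(n-1)
= 11×6^9
= 11×10077696
= 110854656

a_10 = 110854656


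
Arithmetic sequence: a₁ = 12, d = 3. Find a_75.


aₙ = a₁ + (n-1)d
= 12 + (75-1)×3
= 12 + 222
= 234

a_75 = 234


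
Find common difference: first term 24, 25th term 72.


d = (aₙ - a₁)/(n-1)
= (72 - 24)/(25-1)
= 48/24 = 2

d = 2


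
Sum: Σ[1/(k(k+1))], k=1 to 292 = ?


1/(k(k+1)) = 1/k - 1/(k+1) (partial fractions)
Telescoping: Σ = 1 - 1/293 = 292/293

Sum = 292/293


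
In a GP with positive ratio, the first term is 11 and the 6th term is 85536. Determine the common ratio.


r^(n-1) = aₙ/a₁
r^5 = 85536/11 = 7776
r = 7776^(1/5)
= 6

r = 6


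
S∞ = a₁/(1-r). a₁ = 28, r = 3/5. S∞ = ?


S∞ = a₁/(1-r) = 28/(1 - 3/5)
= 28/(2/5)
= 70

S∞ = 70


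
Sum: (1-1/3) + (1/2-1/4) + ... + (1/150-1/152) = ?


Telescoping with gap 2: two head and two tail terms survive.
= (1 + 1/2) - (1/151 + 1/152)
= 3/2 - 1/151 - 1/152 = 34125/22952

Sum = 34125/22952


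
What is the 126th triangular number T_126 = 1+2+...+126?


n(n+1)/2 = 126×127/2 = 16002/2 = 8001

Σk = 8001


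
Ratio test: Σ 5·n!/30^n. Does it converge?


aₙ = 5·n!/30^n
a_{n+1}/aₙ = (n+1)!/30^(n+1) × 30^n/n!  (constant 5 cancels)
= (n+1)/30
L = lim(n→∞) (n+1)/30 = ∞
L > 1 → series DIVERGES

Diverges (ratio test: L = ∞ > 1)


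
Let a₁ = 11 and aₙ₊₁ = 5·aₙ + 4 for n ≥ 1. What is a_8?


Computing step by step:
a_1 = 11
a_2 = 59
a_3 = 299
a_4 = 1499
a_5 = 7499
a_6 = 37499
a_7 = 187499
a_8 = 937499


a_8 = 937499


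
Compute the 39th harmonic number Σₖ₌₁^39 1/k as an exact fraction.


H_39 = 1/1 + 1/2 + 1/3 + ... + 1/39
= 2066035355155033/485721041551200
≈ 4.2535

H_39 = 2066035355155033/485721041551200 ≈ 4.2535


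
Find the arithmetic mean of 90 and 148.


AM = (90 + 148)/2 = 238/2 = 119

AM = 119


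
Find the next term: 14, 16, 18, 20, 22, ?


Pattern: arithmetic (d=2)
Terms: 14, 16, 18, 20, 22
Next term = 24

Next term = 24


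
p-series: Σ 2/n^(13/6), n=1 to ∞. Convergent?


p-series test: Σ c/n^p converges if p > 1, diverges if p ≤ 1 (constant c > 0 doesn't affect convergence).
p = 13/6
13/6 > 1 → CONVERGES

Converges (p = 13/6 > 1)


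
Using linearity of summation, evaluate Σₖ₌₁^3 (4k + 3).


Σ(4k+3) = 4·Σk + 3·n
= 4·6 + 3·3
= 24 + 9 = 33

Σ = 33


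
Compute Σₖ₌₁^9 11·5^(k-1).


Sₙ = 11×(5^9 - 1)/(5 - 1)
= 11×(1953125 - 1)/4
= 11×1953124/4
= 5371091

S_9 = 5371091


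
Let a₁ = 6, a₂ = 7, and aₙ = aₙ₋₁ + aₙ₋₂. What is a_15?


Computing iteratively: 6, 7, 13, 20, 33, 53, 86, 139, 225, 364, 589, 953, ...
a_15 = 4037

a_15 = 4037


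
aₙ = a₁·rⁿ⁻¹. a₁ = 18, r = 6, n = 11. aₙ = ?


aₙ = a₁·r^(n-1)
= 18×6^10
= 18×60466176
= 1088391168

a_11 = 1088391168


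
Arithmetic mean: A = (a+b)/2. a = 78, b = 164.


AM = (78 + 164)/2 = 242/2 = 121

AM = 121


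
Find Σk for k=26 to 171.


Σₖ₌26^171 k = Σₖ₌₁^171 k − Σₖ₌₁^25 k
= 171·172/2 − 25·26/2
= 14706 − 325 = 14381

Σk = 14381


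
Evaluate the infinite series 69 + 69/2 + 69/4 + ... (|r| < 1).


S∞ = a₁/(1-r) = 69/(1 - 1/2)
= 69/(1/2)
= 138

S∞ = 138


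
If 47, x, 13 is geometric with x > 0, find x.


GM = √(47×13) = √611 = 24.7184

GM = 24.7184


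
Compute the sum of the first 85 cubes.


n(n+1)/2 = 85×86/2 = 3655
Σk³ = 3655² = 13359025

Σk³ = 13359025


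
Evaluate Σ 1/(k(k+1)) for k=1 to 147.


1/(k(k+1)) = 1/k - 1/(k+1) (partial fractions)
Telescoping: Σ = 1 - 1/148 = 147/148

Sum = 147/148


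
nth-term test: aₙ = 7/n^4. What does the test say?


lim(n→∞) 7/n^4 = 0
lim aₙ = 0 → nth-term test is INCONCLUSIVE
(Need other tests; this is actually a convergent p-series with p=4 > 1)

Inconclusive (lim aₙ = 0; need another test)


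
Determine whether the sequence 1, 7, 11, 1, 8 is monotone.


Differences: 6, 4, -10, 7
Difference at position 1 is +6 (> 0) but position 3 is -10 (< 0) — sequence both rises and falls
→ NOT monotonic

Not monotonic


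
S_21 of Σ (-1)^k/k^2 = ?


S = -1 + 1/4 - 1/9 + 1/16 - 1/25 + 1/36 - 1/49 + 1/64 ± ...
= -0.8235
(Full series converges to -π²/12 ≈ -0.8225)

S_21 = -0.8235


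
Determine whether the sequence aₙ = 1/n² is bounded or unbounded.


a₁ = 1, a₂ = 1/4, a₃ = 1/9, ...
0 < aₙ ≤ 1 for all n ≥ 1
The sequence IS bounded

Bounded (0 < aₙ ≤ 1)


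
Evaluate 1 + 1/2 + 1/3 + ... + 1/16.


H_16 = 1/1 + 1/2 + 1/3 + ... + 1/16
= 2436559/720720
≈ 3.3807

H_16 = 2436559/720720 ≈ 3.3807


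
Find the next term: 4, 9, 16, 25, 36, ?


Pattern: perfect squares: n²
Terms: 4, 9, 16, 25, 36
Next term = 49

Next term = 49


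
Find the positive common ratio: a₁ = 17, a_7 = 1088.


r^(n-1) = aₙ/a₁
r^6 = 1088/17 = 64
r = 64^(1/6)
= ±2; taking r > 0 gives r = 2

r = 2


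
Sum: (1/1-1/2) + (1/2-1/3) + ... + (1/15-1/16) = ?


Telescoping: adjacent terms cancel.
= 1/1 - 1/16
= 1 - 1/16 = 15/16

Sum = 15/16


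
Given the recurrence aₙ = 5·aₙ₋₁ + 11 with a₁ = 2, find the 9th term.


Computing step by step:
a_1 = 2
a_2 = 21
a_3 = 116
a_4 = 591
a_5 = 2966
a_6 = 14841
a_7 = 74216
a_8 = 371091
a_9 = 1855466


a_9 = 1855466


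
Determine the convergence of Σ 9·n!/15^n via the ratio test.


aₙ = 9·n!/15^n
a_{n+1}/aₙ = (n+1)!/15^(n+1) × 15^n/n!  (constant 9 cancels)
= (n+1)/15
L = lim(n→∞) (n+1)/15 = ∞
L > 1 → series DIVERGES

Diverges (ratio test: L = ∞ > 1)


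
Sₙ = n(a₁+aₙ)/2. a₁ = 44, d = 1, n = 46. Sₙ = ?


aₙ = 44 + (46-1)×1 = 89
Sₙ = n(a₁+aₙ)/2 = 46×(44+89)/2
= 46×133/2 = 3059

S_46 = 3059


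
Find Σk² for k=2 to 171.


Σₖ₌2^171 k² = Σₖ₌₁^171 k² − Σₖ₌₁^1 k²
= 171·172·343/6 − 1·2·3/6
= 1681386 − 1 = 1681385

Σk² = 1681385


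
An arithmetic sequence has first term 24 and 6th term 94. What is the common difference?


d = (aₙ - a₁)/(n-1)
= (94 - 24)/(6-1)
= 70/5 = 14

d = 14


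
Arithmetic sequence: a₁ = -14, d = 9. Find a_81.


aₙ = a₁ + (n-1)d
= -14 + (81-1)×9
= -14 + 720
= 706

a_81 = 706


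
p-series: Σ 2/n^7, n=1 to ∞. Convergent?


p-series test: Σ c/n^p converges if p > 1, diverges if p ≤ 1 (constant c > 0 doesn't affect convergence).
p = 7
7 > 1 → CONVERGES

Converges (p = 7 > 1)


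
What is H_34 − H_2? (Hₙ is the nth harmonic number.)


Σₖ₌3^34 1/k = 1/3 + 1/4 + 1/5 + ... + 1/34
= 34370802258349/13127595717600
≈ 2.6182

Sum = 34370802258349/13127595717600 ≈ 2.6182


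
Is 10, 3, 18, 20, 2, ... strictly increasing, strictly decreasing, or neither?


Differences: -7, 15, 2, -18
Difference at position 2 is +15 (> 0) but position 1 is -7 (< 0) — sequence both rises and falls
→ NOT monotonic

Not monotonic


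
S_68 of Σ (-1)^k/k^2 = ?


S = -1 + 1/4 - 1/9 + 1/16 - 1/25 + 1/36 - 1/49 + 1/64 ± ...
= -0.8224
(Full series converges to -π²/12 ≈ -0.8225)

S_68 = -0.8224


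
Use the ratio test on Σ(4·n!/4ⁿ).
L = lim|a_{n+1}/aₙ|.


aₙ = 4·n!/4^n
a_{n+1}/aₙ = (n+1)!/4^(n+1) × 4^n/n!  (constant 4 cancels)
= (n+1)/4
L = lim(n→∞) (n+1)/4 = ∞
L > 1 → series DIVERGES

Diverges (ratio test: L = ∞ > 1)


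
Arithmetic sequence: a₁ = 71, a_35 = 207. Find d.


d = (aₙ - a₁)/(n-1)
= (207 - 71)/(35-1)
= 136/34 = 4

d = 4


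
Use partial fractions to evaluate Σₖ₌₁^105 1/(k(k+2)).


1/(k(k+2)) = (1/2)·(1/k - 1/(k+2)) (partial fractions)
Telescoping: Σ = (1/2)·(1 + 1/2 - 1/106 - 1/107) = 4200/5671

Sum = 4200/5671


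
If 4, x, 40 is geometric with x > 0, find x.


GM = √(4×40) = √160 = 12.6491

GM = 12.6491


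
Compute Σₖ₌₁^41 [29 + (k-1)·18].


aₙ = 29 + (41-1)×18 = 749
Sₙ = n(a₁+aₙ)/2 = 41×(29+749)/2
= 41×778/2 = 15949

S_41 = 15949


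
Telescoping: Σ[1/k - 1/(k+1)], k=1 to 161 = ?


Telescoping: adjacent terms cancel.
= 1/1 - 1/162
= 1 - 1/162 = 161/162

Sum = 161/162


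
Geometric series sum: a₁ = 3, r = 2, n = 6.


Sₙ = 3×(2^6 - 1)/(2 - 1)
= 3×(64 - 1)/1
= 3×63/1
= 189

S_6 = 189


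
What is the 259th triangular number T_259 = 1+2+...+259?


n(n+1)/2 = 259×260/2 = 67340/2 = 33670

Σk = 33670


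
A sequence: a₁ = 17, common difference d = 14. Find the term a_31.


aₙ = a₁ + (n-1)d
= 17 + (31-1)×14
= 17 + 420
= 437

a_31 = 437


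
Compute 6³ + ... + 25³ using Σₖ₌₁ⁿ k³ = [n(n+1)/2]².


Σₖ₌6^25 k³ = [25·26/2]² − [5·6/2]²
= 105625 − 225 = 105400

Σk³ = 105400


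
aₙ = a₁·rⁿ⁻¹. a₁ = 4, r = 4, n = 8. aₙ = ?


aₙ = a₁·r^(n-1)
= 4×4^7
= 4×16384
= 65536

a_8 = 65536


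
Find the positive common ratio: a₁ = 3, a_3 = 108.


r^(n-1) = aₙ/a₁
r^2 = 108/3 = 36
r = 36^(1/2)
= ±6; taking r > 0 gives r = 6

r = 6


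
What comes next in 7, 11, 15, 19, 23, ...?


Pattern: arithmetic (d=4)
Terms: 7, 11, 15, 19, 23
Next term = 27

Next term = 27


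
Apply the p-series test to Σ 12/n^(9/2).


p-series test: Σ c/n^p converges if p > 1, diverges if p ≤ 1 (constant c > 0 doesn't affect convergence).
p = 9/2
9/2 > 1 → CONVERGES

Converges (p = 9/2 > 1)


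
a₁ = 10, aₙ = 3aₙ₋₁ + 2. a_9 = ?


Computing step by step:
a_1 = 10
a_2 = 32
a_3 = 98
a_4 = 296
a_5 = 890
a_6 = 2672
a_7 = 8018
a_8 = 24056
a_9 = 72170


a_9 = 72170


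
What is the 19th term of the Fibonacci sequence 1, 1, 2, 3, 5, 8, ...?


Fibonacci sequence: 1, 1, 2, 3, 5, 8, 13, 21, 34, 55, 89, ...
F(19) = 4181

F(19) = 4181


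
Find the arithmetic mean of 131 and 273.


AM = (131 + 273)/2 = 404/2 = 202

AM = 202


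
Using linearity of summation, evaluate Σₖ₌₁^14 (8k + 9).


Σ(8k+9) = 8·Σk + 9·n
= 8·105 + 9·14
= 840 + 126 = 966

Σ = 966


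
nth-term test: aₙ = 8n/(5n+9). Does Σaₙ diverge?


lim(n→∞) 8n/(5n+9) = 8/5 = 8/5  (divide numerator and denominator by n)
lim aₙ = 8/5 ≠ 0 → series DIVERGES

Diverges (lim aₙ = 8/5 ≠ 0)


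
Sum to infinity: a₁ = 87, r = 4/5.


S∞ = a₁/(1-r) = 87/(1 - 4/5)
= 87/(1/5)
= 435

S∞ = 435


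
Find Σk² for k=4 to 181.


Σₖ₌4^181 k² = Σₖ₌₁^181 k² − Σₖ₌₁^3 k²
= 181·182·363/6 − 3·4·7/6
= 1992991 − 14 = 1992977

Σk² = 1992977


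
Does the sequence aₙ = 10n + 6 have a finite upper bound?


aₙ = 10n + 6 → as n→∞, aₙ→∞
No finite upper bound exists
The sequence is UNBOUNDED

Unbounded (aₙ → ∞ as n → ∞)


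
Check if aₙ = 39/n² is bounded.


a₁ = 39, a₂ = 39/4, a₃ = 39/9, ...
0 < aₙ ≤ 39 for all n ≥ 1
The sequence IS bounded

Bounded (0 < aₙ ≤ 39)


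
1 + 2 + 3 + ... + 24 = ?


n(n+1)/2 = 24×25/2 = 600/2 = 300

Σk = 300


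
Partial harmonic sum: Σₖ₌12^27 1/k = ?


Σₖ₌12^27 1/k = 1/12 + 1/13 + 1/14 + ... + 1/27
= 69999534593/80313433200
≈ 0.8716

Sum = 69999534593/80313433200 ≈ 0.8716


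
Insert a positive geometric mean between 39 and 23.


GM = √(39×23) = √897 = 29.95

GM = 29.95


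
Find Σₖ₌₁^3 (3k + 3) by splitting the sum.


Σ(3k+3) = 3·Σk + 3·n
= 3·6 + 3·3
= 18 + 9 = 27

Σ = 27


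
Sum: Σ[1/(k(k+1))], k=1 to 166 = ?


1/(k(k+1)) = 1/k - 1/(k+1) (partial fractions)
Telescoping: Σ = 1 - 1/167 = 166/167

Sum = 166/167


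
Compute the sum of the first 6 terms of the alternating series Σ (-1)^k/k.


S = -1 + 1/2 - 1/3 + 1/4 - 1/5 + 1/6
= -0.6167
(Full series converges to -ln(2) ≈ -0.6931)

S_6 = -0.6167


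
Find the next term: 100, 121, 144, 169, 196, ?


Pattern: perfect squares: n²
Terms: 100, 121, 144, 169, 196
Next term = 225

Next term = 225


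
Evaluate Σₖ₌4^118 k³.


Σₖ₌4^118 k³ = [118·119/2]² − [3·4/2]²
= 49294441 − 36 = 49294405

Σk³ = 49294405


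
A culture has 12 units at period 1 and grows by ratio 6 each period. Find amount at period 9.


aₙ = a₁·r^(n-1)
= 12×6^8
= 12×1679616
= 20155392

a_9 = 20155392


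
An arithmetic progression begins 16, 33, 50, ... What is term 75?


aₙ = a₁ + (n-1)d
= 16 + (75-1)×17
= 16 + 1258
= 1274

a_75 = 1274


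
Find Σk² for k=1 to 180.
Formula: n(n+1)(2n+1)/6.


n = 180
n(n+1)(2n+1)/6 = 180×181×361/6
= 11761380/6 = 1960230

Σk² = 1960230


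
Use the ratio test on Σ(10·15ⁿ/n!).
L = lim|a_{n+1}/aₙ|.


aₙ = 10·15^n/n!
a_{n+1}/aₙ = 15^(n+1)/(n+1)! × n!/15^n  (constant 10 cancels)
= 15/(n+1)
L = lim(n→∞) 15/(n+1) = 0
L < 1 → series CONVERGES

Converges (ratio test: L = 0 < 1)


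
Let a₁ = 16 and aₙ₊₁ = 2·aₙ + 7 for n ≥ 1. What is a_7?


Computing step by step:
a_1 = 16
a_2 = 39
a_3 = 85
a_4 = 177
a_5 = 361
a_6 = 729
a_7 = 1465


a_7 = 1465


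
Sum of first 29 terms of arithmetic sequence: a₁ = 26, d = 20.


aₙ = 26 + (29-1)×20 = 586
Sₙ = n(a₁+aₙ)/2 = 29×(26+586)/2
= 29×612/2 = 8874

S_29 = 8874


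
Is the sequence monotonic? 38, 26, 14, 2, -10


Differences: -12, -12, -12, -12
All differences < 0 → strictly DECREASING

Monotonically decreasing


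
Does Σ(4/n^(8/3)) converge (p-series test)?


p-series test: Σ c/n^p converges if p > 1, diverges if p ≤ 1 (constant c > 0 doesn't affect convergence).
p = 8/3
8/3 > 1 → CONVERGES

Converges (p = 8/3 > 1)


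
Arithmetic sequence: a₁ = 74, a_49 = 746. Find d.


d = (aₙ - a₁)/(n-1)
= (746 - 74)/(49-1)
= 672/48 = 14

d = 14


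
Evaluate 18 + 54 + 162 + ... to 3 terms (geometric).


Sₙ = 18×(3^3 - 1)/(3 - 1)
= 18×(27 - 1)/2
= 18×26/2
= 234

S_3 = 234


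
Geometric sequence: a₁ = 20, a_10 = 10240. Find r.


r^(n-1) = aₙ/a₁
r^9 = 10240/20 = 512
r = 512^(1/9)
= 2

r = 2


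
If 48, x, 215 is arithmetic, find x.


AM = (48 + 215)/2 = 263/2 = 131.5

AM = 131.5


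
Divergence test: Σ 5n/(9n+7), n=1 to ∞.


lim(n→∞) 5n/(9n+7) = 5/9 = 5/9  (divide numerator and denominator by n)
lim aₙ = 5/9 ≠ 0 → series DIVERGES

Diverges (lim aₙ = 5/9 ≠ 0)


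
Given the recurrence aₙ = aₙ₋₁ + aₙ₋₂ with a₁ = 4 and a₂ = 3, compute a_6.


Computing iteratively: 4, 3, 7, 10, 17, 27
a_6 = 27

a_6 = 27


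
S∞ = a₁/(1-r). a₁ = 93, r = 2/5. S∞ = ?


S∞ = a₁/(1-r) = 93/(1 - 2/5)
= 93/(3/5)
= 155

S∞ = 155


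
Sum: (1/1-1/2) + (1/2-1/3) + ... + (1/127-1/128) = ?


Telescoping: adjacent terms cancel.
= 1/1 - 1/128
= 1 - 1/128 = 127/128

Sum = 127/128


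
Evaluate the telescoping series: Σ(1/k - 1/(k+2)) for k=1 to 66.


Telescoping with gap 2: two head and two tail terms survive.
= (1 + 1/2) - (1/67 + 1/68)
= 3/2 - 1/67 - 1/68 = 6699/4556

Sum = 6699/4556


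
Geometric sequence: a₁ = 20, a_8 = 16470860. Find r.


r^(n-1) = aₙ/a₁
r^7 = 16470860/20 = 823543
r = 823543^(1/7)
= 7

r = 7


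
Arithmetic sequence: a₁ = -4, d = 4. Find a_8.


aₙ = a₁ + (n-1)d
= -4 + (8-1)×4
= -4 + 28
= 24

a_8 = 24


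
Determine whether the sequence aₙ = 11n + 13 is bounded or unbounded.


aₙ = 11n + 13 → as n→∞, aₙ→∞
No finite upper bound exists
The sequence is UNBOUNDED

Unbounded (aₙ → ∞ as n → ∞)


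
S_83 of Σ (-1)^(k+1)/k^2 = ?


S = 1 - 1/4 + 1/9 - 1/16 + 1/25 - 1/36 + 1/49 - 1/64 ± ...
= 0.8225
(Full series converges to +π²/12 ≈ +0.8225)

S_83 = 0.8225


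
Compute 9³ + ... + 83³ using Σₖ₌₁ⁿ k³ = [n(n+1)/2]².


Σₖ₌9^83 k³ = [83·84/2]² − [8·9/2]²
= 12152196 − 1296 = 12150900

Σk³ = 12150900


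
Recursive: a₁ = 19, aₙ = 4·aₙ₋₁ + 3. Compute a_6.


Computing step by step:
a_1 = 19
a_2 = 79
a_3 = 319
a_4 = 1279
a_5 = 5119
a_6 = 20479


a_6 = 20479


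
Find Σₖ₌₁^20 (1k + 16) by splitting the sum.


Σ(1k+16) = 1·Σk + 16·n
= 1·210 + 16·20
= 210 + 320 = 530

Σ = 530


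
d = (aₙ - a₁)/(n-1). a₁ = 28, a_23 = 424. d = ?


d = (aₙ - a₁)/(n-1)
= (424 - 28)/(23-1)
= 396/22 = 18

d = 18


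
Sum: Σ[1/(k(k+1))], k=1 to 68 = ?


1/(k(k+1)) = 1/k - 1/(k+1) (partial fractions)
Telescoping: Σ = 1 - 1/69 = 68/69

Sum = 68/69


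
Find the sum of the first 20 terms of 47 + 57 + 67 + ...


aₙ = 47 + (20-1)×10 = 237
Sₙ = n(a₁+aₙ)/2 = 20×(47+237)/2
= 20×284/2 = 2840

S_20 = 2840


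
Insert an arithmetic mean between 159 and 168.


AM = (159 + 168)/2 = 327/2 = 163.5

AM = 163.5


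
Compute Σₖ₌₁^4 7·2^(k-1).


Sₙ = 7×(2^4 - 1)/(2 - 1)
= 7×(16 - 1)/1
= 7×15/1
= 105

S_4 = 105


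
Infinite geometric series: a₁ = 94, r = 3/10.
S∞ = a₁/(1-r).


S∞ = a₁/(1-r) = 94/(1 - 3/10)
= 94/(7/10)
= 940/7

S∞ = 940/7


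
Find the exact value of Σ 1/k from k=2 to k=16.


Σₖ₌2^16 1/k = 1/2 + 1/3 + 1/4 + ... + 1/16
= 1715839/720720
≈ 2.3807

Sum = 1715839/720720 ≈ 2.3807


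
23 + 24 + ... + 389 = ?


Σₖ₌23^389 k = Σₖ₌₁^389 k − Σₖ₌₁^22 k
= 389·390/2 − 22·23/2
= 75855 − 253 = 75602

Σk = 75602


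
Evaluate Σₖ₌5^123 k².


Σₖ₌5^123 k² = Σₖ₌₁^123 k² − Σₖ₌₁^4 k²
= 123·124·247/6 − 4·5·9/6
= 627874 − 30 = 627844

Σk² = 627844


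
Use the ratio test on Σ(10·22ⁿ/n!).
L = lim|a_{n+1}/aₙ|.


aₙ = 10·22^n/n!
a_{n+1}/aₙ = 22^(n+1)/(n+1)! × n!/22^n  (constant 10 cancels)
= 22/(n+1)
L = lim(n→∞) 22/(n+1) = 0
L < 1 → series CONVERGES

Converges (ratio test: L = 0 < 1)


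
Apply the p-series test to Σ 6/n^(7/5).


p-series test: Σ c/n^p converges if p > 1, diverges if p ≤ 1 (constant c > 0 doesn't affect convergence).
p = 7/5
7/5 > 1 → CONVERGES

Converges (p = 7/5 > 1)


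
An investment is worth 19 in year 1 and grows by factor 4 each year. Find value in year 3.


aₙ = a₁·r^(n-1)
= 19×4^2
= 19×16
= 304

a_3 = 304


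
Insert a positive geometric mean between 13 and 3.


GM = √(13×3) = √39 = 6.245

GM = 6.245


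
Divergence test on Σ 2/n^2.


lim(n→∞) 2/n^2 = 0
lim aₙ = 0 → nth-term test is INCONCLUSIVE
(Need other tests; this is actually a convergent p-series with p=2 > 1)

Inconclusive (lim aₙ = 0; need another test)


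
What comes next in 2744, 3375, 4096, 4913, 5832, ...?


Pattern: perfect cubes: n³
Terms: 2744, 3375, 4096, 4913, 5832
Next term = 6859

Next term = 6859


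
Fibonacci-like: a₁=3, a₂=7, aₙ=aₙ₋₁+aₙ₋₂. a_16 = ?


Computing iteratively: 3, 7, 10, 17, 27, 44, 71, 115, 186, 301, 487, 788, ...
a_16 = 5401

a_16 = 5401


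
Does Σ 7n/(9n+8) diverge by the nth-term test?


lim(n→∞) 7n/(9n+8) = 7/9 = 7/9  (divide numerator and denominator by n)
lim aₙ = 7/9 ≠ 0 → series DIVERGES

Diverges (lim aₙ = 7/9 ≠ 0)


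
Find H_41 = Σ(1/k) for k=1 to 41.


H_41 = 1/1 + 1/2 + 1/3 + ... + 1/41
= 85691034670497533/19914562703599200
≈ 4.3029

H_41 = 85691034670497533/19914562703599200 ≈ 4.3029


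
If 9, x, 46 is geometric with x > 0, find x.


GM = √(9×46) = √414 = 20.347

GM = 20.347


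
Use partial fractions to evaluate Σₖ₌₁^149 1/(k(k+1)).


1/(k(k+1)) = 1/k - 1/(k+1) (partial fractions)
Telescoping: Σ = 1 - 1/150 = 149/150

Sum = 149/150


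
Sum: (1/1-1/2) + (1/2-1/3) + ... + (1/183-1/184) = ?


Telescoping: adjacent terms cancel.
= 1/1 - 1/184
= 1 - 1/184 = 183/184

Sum = 183/184


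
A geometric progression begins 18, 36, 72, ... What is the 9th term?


aₙ = a₁·r^(n-1)
= 18×2^8
= 18×256
= 4608

a_9 = 4608


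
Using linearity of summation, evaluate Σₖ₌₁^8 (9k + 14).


Σ(9k+14) = 9·Σk + 14·n
= 9·36 + 14·8
= 324 + 112 = 436

Σ = 436


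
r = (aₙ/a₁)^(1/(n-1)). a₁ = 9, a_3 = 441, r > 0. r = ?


r^(n-1) = aₙ/a₁
r^2 = 441/9 = 49
r = 49^(1/2)
= ±7; taking r > 0 gives r = 7

r = 7


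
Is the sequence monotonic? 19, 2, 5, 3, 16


Differences: -17, 3, -2, 13
Difference at position 2 is +3 (> 0) but position 1 is -17 (< 0) — sequence both rises and falls
→ NOT monotonic

Not monotonic


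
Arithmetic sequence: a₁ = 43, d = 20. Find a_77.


aₙ = a₁ + (n-1)d
= 43 + (77-1)×20
= 43 + 1520
= 1563

a_77 = 1563


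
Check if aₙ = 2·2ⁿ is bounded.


aₙ = 2·2ⁿ → as n→∞, aₙ→∞ (since base 2 > 1)
No finite upper bound exists
The sequence is UNBOUNDED

Unbounded (aₙ → ∞ as n → ∞)


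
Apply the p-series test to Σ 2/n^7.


p-series test: Σ c/n^p converges if p > 1, diverges if p ≤ 1 (constant c > 0 doesn't affect convergence).
p = 7
7 > 1 → CONVERGES

Converges (p = 7 > 1)


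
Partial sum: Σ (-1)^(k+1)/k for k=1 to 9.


S = 1 - 1/2 + 1/3 - 1/4 + 1/5 - 1/6 + 1/7 - 1/8 ± ...
= 0.7456
(Full series converges to +ln(2) ≈ +0.6931)

S_9 = 0.7456


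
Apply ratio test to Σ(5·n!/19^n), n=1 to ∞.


aₙ = 5·n!/19^n
a_{n+1}/aₙ = (n+1)!/19^(n+1) × 19^n/n!  (constant 5 cancels)
= (n+1)/19
L = lim(n→∞) (n+1)/19 = ∞
L > 1 → series DIVERGES

Diverges (ratio test: L = ∞ > 1)


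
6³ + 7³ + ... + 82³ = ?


Σₖ₌6^82 k³ = [82·83/2]² − [5·6/2]²
= 11580409 − 225 = 11580184

Σk³ = 11580184


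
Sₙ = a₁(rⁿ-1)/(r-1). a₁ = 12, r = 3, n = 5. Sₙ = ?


Sₙ = 12×(3^5 - 1)/(3 - 1)
= 12×(243 - 1)/2
= 12×242/2
= 1452

S_5 = 1452


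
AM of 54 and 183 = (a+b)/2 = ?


AM = (54 + 183)/2 = 237/2 = 118.5

AM = 118.5


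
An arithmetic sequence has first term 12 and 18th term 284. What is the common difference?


d = (aₙ - a₁)/(n-1)
= (284 - 12)/(18-1)
= 272/17 = 16

d = 16


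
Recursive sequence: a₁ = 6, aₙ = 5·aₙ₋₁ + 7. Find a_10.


Computing step by step:
a_1 = 6
a_2 = 37
a_3 = 192
a_4 = 967
a_5 = 4842
a_6 = 24217
a_7 = 121092
a_8 = 605467
a_9 = 3027342
a_10 = 15136717


a_10 = 15136717


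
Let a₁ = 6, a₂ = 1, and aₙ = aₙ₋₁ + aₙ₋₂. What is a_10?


Computing iteratively: 6, 1, 7, 8, 15, 23, 38, 61, 99, 160
a_10 = 160

a_10 = 160


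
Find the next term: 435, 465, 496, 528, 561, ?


Pattern: triangular numbers: n(n+1)/2
Terms: 435, 465, 496, 528, 561
Next term = 595

Next term = 595


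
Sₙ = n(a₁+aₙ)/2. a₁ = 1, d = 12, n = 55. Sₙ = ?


aₙ = 1 + (55-1)×12 = 649
Sₙ = n(a₁+aₙ)/2 = 55×(1+649)/2
= 55×650/2 = 17875

S_55 = 17875


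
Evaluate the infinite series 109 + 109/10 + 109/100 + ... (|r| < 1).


S∞ = a₁/(1-r) = 109/(1 - 1/10)
= 109/(9/10)
= 1090/9

S∞ = 1090/9


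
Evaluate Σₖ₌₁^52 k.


n(n+1)/2 = 52×53/2 = 2756/2 = 1378

Σk = 1378


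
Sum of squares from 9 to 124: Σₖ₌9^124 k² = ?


Σₖ₌9^124 k² = Σₖ₌₁^124 k² − Σₖ₌₁^8 k²
= 124·125·249/6 − 8·9·17/6
= 643250 − 204 = 643046

Σk² = 643046


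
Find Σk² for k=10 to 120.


Σₖ₌10^120 k² = Σₖ₌₁^120 k² − Σₖ₌₁^9 k²
= 120·121·241/6 − 9·10·19/6
= 583220 − 285 = 582935

Σk² = 582935


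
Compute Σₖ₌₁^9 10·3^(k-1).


Sₙ = 10×(3^9 - 1)/(3 - 1)
= 10×(19683 - 1)/2
= 10×19682/2
= 98410

S_9 = 98410


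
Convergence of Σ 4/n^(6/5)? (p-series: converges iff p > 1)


p-series test: Σ c/n^p converges if p > 1, diverges if p ≤ 1 (constant c > 0 doesn't affect convergence).
p = 6/5
6/5 > 1 → CONVERGES

Converges (p = 6/5 > 1)


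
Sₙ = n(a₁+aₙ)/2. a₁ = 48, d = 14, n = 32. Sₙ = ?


aₙ = 48 + (32-1)×14 = 482
Sₙ = n(a₁+aₙ)/2 = 32×(48+482)/2
= 32×530/2 = 8480

S_32 = 8480


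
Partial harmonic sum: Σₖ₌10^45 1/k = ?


Σₖ₌10^45 1/k = 1/10 + 1/11 + 1/12 + ... + 1/45
= 14750885361090924169/9419588158802421600
≈ 1.566

Sum = 14750885361090924169/9419588158802421600 ≈ 1.566


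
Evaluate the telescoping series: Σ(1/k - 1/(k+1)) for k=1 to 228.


Telescoping: adjacent terms cancel.
= 1/1 - 1/229
= 1 - 1/229 = 228/229

Sum = 228/229


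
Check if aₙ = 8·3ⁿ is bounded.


aₙ = 8·3ⁿ → as n→∞, aₙ→∞ (since base 3 > 1)
No finite upper bound exists
The sequence is UNBOUNDED

Unbounded (aₙ → ∞ as n → ∞)


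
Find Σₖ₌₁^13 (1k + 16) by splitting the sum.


Σ(1k+16) = 1·Σk + 16·n
= 1·91 + 16·13
= 91 + 208 = 299

Σ = 299


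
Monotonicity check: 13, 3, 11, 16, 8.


Differences: -10, 8, 5, -8
Difference at position 2 is +8 (> 0) but position 1 is -10 (< 0) — sequence both rises and falls
→ NOT monotonic

Not monotonic


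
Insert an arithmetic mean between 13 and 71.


AM = (13 + 71)/2 = 84/2 = 42

AM = 42


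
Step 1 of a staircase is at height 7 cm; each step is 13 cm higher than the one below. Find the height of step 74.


aₙ = a₁ + (n-1)d
= 7 + (74-1)×13
= 7 + 949
= 956

a_74 = 956


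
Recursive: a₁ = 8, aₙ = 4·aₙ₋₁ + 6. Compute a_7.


Computing step by step:
a_1 = 8
a_2 = 38
a_3 = 158
a_4 = 638
a_5 = 2558
a_6 = 10238
a_7 = 40958


a_7 = 40958


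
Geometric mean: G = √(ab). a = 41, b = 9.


GM = √(41×9) = √369 = 19.2094

GM = 19.2094


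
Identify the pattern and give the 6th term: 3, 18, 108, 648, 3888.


Pattern: geometric (r=6)
Terms: 3, 18, 108, 648, 3888
Next term = 23328

Next term = 23328


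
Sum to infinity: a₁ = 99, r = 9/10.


S∞ = a₁/(1-r) = 99/(1 - 9/10)
= 99/(1/10)
= 990

S∞ = 990


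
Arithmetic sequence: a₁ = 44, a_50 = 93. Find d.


d = (aₙ - a₁)/(n-1)
= (93 - 44)/(50-1)
= 49/49 = 1

d = 1


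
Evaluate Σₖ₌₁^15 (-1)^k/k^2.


S = -1 + 1/4 - 1/9 + 1/16 - 1/25 + 1/36 - 1/49 + 1/64 ± ...
= -0.8245
(Full series converges to -π²/12 ≈ -0.8225)

S_15 = -0.8245


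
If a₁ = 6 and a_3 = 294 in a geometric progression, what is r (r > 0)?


r^(n-1) = aₙ/a₁
r^2 = 294/6 = 49
r = 49^(1/2)
= ±7; taking r > 0 gives r = 7

r = 7


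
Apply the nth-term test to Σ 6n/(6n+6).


lim(n→∞) 6n/(6n+6) = 6/6 = 1  (divide numerator and denominator by n)
lim aₙ = 1 ≠ 0 → series DIVERGES

Diverges (lim aₙ = 1 ≠ 0)


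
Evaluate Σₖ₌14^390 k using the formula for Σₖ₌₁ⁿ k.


Σₖ₌14^390 k = Σₖ₌₁^390 k − Σₖ₌₁^13 k
= 390·391/2 − 13·14/2
= 76245 − 91 = 76154

Σk = 76154


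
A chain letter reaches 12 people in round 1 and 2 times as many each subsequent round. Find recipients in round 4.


aₙ = a₁·r^(n-1)
= 12×2^3
= 12×8
= 96

a_4 = 96


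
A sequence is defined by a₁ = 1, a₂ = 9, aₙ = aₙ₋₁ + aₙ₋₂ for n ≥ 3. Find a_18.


Computing iteratively: 1, 9, 10, 19, 29, 48, 77, 125, 202, 327, 529, 856, ...
a_18 = 15360

a_18 = 15360


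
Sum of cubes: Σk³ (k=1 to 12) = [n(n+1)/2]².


n(n+1)/2 = 12×13/2 = 78
Σk³ = 78² = 6084

Σk³ = 6084


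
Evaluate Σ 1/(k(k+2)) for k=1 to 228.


1/(k(k+2)) = (1/2)·(1/k - 1/(k+2)) (partial fractions)
Telescoping: Σ = (1/2)·(1 + 1/2 - 1/229 - 1/230) = 39273/52670

Sum = 39273/52670


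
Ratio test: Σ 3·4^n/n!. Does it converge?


aₙ = 3·4^n/n!
a_{n+1}/aₙ = 4^(n+1)/(n+1)! × n!/4^n  (constant 3 cancels)
= 4/(n+1)
L = lim(n→∞) 4/(n+1) = 0
L < 1 → series CONVERGES

Converges (ratio test: L = 0 < 1)


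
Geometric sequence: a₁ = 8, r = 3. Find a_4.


aₙ = a₁·r^(n-1)
= 8×3^3
= 8×27
= 216

a_4 = 216
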